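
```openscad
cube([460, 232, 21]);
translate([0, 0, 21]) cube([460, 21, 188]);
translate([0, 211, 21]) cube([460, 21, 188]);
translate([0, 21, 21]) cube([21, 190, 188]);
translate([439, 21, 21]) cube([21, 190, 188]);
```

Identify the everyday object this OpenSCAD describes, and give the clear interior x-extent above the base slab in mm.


An open box. The internal width is 418 mm.

A 460×232 base slab with four walls standing on it — an open box. The base is 460 mm wide and the walls are 21 mm thick, so the internal width is 460 − 2 × 21 = 418 mm.


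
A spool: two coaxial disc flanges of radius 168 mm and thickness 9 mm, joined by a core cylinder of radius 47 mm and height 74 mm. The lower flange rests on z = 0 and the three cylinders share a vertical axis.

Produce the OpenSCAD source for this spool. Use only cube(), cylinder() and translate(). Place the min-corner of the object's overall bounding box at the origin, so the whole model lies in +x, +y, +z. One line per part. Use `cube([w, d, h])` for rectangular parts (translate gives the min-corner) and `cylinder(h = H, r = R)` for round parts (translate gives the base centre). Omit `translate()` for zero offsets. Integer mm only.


translate([168, 168, 0]) cylinder(h = 9, r = 168);
translate([168, 168, 9]) cylinder(h = 74, r = 47);
translate([168, 168, 83]) cylinder(h = 9, r = 168);


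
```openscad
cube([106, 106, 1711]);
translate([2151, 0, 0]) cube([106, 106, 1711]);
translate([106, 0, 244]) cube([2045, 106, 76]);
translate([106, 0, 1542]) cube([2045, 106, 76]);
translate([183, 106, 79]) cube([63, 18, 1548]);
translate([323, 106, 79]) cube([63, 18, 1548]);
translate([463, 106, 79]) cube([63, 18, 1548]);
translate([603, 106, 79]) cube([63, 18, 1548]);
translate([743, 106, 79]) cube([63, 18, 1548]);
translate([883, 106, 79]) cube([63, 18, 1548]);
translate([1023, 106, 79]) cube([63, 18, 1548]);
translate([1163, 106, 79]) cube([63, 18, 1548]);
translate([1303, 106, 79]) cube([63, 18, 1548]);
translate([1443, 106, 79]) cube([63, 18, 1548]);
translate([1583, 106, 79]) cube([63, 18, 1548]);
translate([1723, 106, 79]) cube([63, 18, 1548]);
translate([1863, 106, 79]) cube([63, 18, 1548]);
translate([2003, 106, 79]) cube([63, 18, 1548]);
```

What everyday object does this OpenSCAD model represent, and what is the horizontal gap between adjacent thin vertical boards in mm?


A fence section. The picket gap is 77 mm.

Two posts, two rails, 14 pickets — a fence section. Span 2045 mm holds 14 pickets of 63 mm with 15 equal gaps: ⌊(2045 − 14·63) / 15⌋ = 77 mm.


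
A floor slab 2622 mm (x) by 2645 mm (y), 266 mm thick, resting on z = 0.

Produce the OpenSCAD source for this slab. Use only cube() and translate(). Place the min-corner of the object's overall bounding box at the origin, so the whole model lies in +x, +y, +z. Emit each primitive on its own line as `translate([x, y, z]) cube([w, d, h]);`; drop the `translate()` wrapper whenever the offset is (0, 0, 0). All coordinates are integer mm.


cube([2622, 2645, 266]);


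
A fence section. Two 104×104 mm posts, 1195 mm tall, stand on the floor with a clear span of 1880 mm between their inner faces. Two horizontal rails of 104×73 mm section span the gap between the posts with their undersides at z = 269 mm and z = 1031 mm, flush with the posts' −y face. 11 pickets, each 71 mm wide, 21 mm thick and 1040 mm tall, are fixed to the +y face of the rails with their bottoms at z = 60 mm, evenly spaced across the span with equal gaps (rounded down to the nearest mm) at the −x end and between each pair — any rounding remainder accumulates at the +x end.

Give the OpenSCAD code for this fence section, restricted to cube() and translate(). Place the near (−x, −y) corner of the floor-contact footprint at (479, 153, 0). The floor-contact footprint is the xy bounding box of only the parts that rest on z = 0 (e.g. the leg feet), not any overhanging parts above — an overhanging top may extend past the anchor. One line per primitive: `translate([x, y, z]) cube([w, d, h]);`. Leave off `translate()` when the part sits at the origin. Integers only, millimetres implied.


translate([479, 153, 0]) cube([104, 104, 1195]);
translate([2463, 153, 0]) cube([104, 104, 1195]);
translate([583, 153, 269]) cube([1880, 104, 73]);
translate([583, 153, 1031]) cube([1880, 104, 73]);
translate([674, 257, 60]) cube([71, 21, 1040]);
translate([836, 257, 60]) cube([71, 21, 1040]);
translate([998, 257, 60]) cube([71, 21, 1040]);
translate([1160, 257, 60]) cube([71, 21, 1040]);
translate([1322, 257, 60]) cube([71, 21, 1040]);
translate([1484, 257, 60]) cube([71, 21, 1040]);
translate([1646, 257, 60]) cube([71, 21, 1040]);
translate([1808, 257, 60]) cube([71, 21, 1040]);
translate([1970, 257, 60]) cube([71, 21, 1040]);
translate([2132, 257, 60]) cube([71, 21, 1040]);
translate([2294, 257, 60]) cube([71, 21, 1040]);


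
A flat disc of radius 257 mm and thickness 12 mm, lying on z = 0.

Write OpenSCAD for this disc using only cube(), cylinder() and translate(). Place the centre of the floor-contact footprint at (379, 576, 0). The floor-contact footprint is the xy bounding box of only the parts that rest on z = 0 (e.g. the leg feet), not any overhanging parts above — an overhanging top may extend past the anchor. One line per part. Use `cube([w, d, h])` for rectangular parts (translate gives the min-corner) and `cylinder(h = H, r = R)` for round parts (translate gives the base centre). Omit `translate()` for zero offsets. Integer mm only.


translate([379, 576, 0]) cylinder(h = 12, r = 257);


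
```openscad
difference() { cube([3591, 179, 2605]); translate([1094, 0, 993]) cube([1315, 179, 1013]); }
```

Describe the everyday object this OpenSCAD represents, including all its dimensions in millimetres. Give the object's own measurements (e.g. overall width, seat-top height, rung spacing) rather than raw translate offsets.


A wall 3591 mm long (x), 179 mm thick (y), 2605 mm tall, with a rectangular window opening cut through it. The opening is 1315 mm wide and 1013 mm tall; its sill is at z = 993 mm and its near (−x) edge is 1094 mm from the wall's −x end. The opening passes through the full wall thickness.


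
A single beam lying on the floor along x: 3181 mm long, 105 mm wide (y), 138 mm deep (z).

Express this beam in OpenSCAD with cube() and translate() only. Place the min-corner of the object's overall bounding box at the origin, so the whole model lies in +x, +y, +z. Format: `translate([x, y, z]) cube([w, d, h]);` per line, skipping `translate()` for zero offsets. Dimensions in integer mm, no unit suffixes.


cube([3181, 105, 138]);


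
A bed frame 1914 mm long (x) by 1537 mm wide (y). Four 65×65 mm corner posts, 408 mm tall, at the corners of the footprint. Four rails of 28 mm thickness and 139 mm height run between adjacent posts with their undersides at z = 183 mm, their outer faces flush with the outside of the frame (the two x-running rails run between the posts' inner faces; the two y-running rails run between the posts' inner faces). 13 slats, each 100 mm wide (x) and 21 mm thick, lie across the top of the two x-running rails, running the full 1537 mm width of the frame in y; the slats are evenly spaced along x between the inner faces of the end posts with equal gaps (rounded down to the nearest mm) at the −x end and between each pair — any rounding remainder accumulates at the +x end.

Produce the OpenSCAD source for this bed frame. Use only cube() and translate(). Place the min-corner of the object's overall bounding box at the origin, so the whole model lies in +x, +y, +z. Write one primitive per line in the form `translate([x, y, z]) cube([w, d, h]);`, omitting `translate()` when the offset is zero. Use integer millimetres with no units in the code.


cube([65, 65, 408]);
translate([0, 1472, 0]) cube([65, 65, 408]);
translate([1849, 0, 0]) cube([65, 65, 408]);
translate([1849, 1472, 0]) cube([65, 65, 408]);
translate([65, 0, 183]) cube([1784, 28, 139]);
translate([65, 1509, 183]) cube([1784, 28, 139]);
translate([0, 65, 183]) cube([28, 1407, 139]);
translate([1886, 65, 183]) cube([28, 1407, 139]);
translate([99, 0, 322]) cube([100, 1537, 21]);
translate([233, 0, 322]) cube([100, 1537, 21]);
translate([367, 0, 322]) cube([100, 1537, 21]);
translate([501, 0, 322]) cube([100, 1537, 21]);
translate([635, 0, 322]) cube([100, 1537, 21]);
translate([769, 0, 322]) cube([100, 1537, 21]);
translate([903, 0, 322]) cube([100, 1537, 21]);
translate([1037, 0, 322]) cube([100, 1537, 21]);
translate([1171, 0, 322]) cube([100, 1537, 21]);
translate([1305, 0, 322]) cube([100, 1537, 21]);
translate([1439, 0, 322]) cube([100, 1537, 21]);
translate([1573, 0, 322]) cube([100, 1537, 21]);
translate([1707, 0, 322]) cube([100, 1537, 21]);


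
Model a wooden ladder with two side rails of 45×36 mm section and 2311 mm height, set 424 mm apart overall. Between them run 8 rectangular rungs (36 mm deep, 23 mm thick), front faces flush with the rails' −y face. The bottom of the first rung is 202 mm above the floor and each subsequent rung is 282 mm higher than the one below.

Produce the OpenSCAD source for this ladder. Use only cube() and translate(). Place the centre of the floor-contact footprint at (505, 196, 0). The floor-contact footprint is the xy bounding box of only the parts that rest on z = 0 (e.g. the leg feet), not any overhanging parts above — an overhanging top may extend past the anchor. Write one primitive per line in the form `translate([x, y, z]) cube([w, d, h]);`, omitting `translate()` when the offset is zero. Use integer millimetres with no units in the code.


translate([293, 178, 0]) cube([45, 36, 2311]);
translate([672, 178, 0]) cube([45, 36, 2311]);
translate([338, 178, 202]) cube([334, 36, 23]);
translate([338, 178, 484]) cube([334, 36, 23]);
translate([338, 178, 766]) cube([334, 36, 23]);
translate([338, 178, 1048]) cube([334, 36, 23]);
translate([338, 178, 1330]) cube([334, 36, 23]);
translate([338, 178, 1612]) cube([334, 36, 23]);
translate([338, 178, 1894]) cube([334, 36, 23]);
translate([338, 178, 2176]) cube([334, 36, 23]);


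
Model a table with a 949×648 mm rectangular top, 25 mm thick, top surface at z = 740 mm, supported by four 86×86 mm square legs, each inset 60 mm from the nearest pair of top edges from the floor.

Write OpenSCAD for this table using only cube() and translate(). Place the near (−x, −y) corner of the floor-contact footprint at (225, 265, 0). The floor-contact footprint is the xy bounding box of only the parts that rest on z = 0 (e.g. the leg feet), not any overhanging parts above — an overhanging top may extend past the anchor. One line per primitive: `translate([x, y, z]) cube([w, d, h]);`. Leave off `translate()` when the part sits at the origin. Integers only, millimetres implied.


translate([165, 205, 715]) cube([949, 648, 25]);
translate([225, 265, 0]) cube([86, 86, 715]);
translate([968, 265, 0]) cube([86, 86, 715]);
translate([225, 707, 0]) cube([86, 86, 715]);
translate([968, 707, 0]) cube([86, 86, 715]);


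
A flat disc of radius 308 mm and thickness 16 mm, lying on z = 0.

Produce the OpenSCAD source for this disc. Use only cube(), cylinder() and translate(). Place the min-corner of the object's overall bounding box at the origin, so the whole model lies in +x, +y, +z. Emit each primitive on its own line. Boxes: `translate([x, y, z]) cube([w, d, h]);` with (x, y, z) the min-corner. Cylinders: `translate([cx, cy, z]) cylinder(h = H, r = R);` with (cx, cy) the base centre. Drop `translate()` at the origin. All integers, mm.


translate([308, 308, 0]) cylinder(h = 16, r = 308);


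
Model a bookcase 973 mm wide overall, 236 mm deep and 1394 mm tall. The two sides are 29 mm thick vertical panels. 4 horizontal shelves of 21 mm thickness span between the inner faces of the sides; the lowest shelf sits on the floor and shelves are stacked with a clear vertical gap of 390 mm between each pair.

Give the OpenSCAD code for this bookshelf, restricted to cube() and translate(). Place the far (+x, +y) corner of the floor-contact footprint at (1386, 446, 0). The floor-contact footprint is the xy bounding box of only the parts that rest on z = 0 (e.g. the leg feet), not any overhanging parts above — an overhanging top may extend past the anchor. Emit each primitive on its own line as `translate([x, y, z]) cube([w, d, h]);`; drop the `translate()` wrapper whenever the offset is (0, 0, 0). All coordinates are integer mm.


translate([413, 210, 0]) cube([29, 236, 1394]);
translate([1357, 210, 0]) cube([29, 236, 1394]);
translate([442, 210, 0]) cube([915, 236, 21]);
translate([442, 210, 411]) cube([915, 236, 21]);
translate([442, 210, 822]) cube([915, 236, 21]);
translate([442, 210, 1233]) cube([915, 236, 21]);


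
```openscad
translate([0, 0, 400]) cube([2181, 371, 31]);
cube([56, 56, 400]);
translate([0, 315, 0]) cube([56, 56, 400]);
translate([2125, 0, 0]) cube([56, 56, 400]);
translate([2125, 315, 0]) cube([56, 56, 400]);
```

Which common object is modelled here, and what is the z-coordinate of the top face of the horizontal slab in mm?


A bench. The seat-top height is 431 mm.

A long slab on four corner posts — a bench. The slab sits at z = 400 with thickness 31, so the top is 400 + 31 = 431 mm.


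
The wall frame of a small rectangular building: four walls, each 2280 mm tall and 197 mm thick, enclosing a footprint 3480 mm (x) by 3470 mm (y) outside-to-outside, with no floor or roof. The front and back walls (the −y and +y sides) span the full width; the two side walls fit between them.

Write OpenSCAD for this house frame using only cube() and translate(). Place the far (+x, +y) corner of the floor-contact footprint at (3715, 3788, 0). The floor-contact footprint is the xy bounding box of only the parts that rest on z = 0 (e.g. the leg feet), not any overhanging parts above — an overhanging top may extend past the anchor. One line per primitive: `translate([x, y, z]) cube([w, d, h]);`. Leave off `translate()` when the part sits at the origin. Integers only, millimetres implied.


translate([235, 318, 0]) cube([3480, 197, 2280]);
translate([235, 3591, 0]) cube([3480, 197, 2280]);
translate([235, 515, 0]) cube([197, 3076, 2280]);
translate([3518, 515, 0]) cube([197, 3076, 2280]);


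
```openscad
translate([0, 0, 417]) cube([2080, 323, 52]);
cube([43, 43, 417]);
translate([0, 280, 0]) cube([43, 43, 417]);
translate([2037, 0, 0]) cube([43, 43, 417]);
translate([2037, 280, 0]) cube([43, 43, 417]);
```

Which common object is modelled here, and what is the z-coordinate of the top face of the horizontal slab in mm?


A bench. The seat-top height is 469 mm.

A long slab on four corner posts — a bench. The slab sits at z = 417 with thickness 52, so the top is 417 + 52 = 469 mm.


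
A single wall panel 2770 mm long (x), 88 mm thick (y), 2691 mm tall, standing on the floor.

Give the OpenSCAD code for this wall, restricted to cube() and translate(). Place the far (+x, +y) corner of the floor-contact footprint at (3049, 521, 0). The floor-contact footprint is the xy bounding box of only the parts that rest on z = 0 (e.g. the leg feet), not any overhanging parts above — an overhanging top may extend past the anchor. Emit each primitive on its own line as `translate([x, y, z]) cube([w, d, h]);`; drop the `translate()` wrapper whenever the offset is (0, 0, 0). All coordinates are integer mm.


translate([279, 433, 0]) cube([2770, 88, 2691]);


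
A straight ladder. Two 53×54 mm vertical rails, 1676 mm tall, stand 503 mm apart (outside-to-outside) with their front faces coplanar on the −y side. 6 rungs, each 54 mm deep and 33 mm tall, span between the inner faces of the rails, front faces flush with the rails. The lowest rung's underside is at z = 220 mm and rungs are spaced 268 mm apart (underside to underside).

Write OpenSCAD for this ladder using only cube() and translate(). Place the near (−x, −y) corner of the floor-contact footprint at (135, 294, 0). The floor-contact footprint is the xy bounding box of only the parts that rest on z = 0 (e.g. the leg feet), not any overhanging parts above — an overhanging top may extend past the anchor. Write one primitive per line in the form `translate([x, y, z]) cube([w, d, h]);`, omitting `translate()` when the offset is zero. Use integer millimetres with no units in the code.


translate([135, 294, 0]) cube([53, 54, 1676]);
translate([585, 294, 0]) cube([53, 54, 1676]);
translate([188, 294, 220]) cube([397, 54, 33]);
translate([188, 294, 488]) cube([397, 54, 33]);
translate([188, 294, 756]) cube([397, 54, 33]);
translate([188, 294, 1024]) cube([397, 54, 33]);
translate([188, 294, 1292]) cube([397, 54, 33]);
translate([188, 294, 1560]) cube([397, 54, 33]);


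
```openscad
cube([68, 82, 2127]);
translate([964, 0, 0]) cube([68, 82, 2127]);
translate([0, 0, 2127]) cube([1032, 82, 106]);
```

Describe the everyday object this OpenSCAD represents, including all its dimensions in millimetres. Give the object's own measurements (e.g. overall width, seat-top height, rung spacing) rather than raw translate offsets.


A door frame. The clear opening is 896 mm wide and 2127 mm high. Two 68 mm wide jambs, 82 mm deep, stand either side of the opening from the floor to the top of the opening. A 106 mm thick head sits across the top of both jambs, spanning the full outside width of the frame.


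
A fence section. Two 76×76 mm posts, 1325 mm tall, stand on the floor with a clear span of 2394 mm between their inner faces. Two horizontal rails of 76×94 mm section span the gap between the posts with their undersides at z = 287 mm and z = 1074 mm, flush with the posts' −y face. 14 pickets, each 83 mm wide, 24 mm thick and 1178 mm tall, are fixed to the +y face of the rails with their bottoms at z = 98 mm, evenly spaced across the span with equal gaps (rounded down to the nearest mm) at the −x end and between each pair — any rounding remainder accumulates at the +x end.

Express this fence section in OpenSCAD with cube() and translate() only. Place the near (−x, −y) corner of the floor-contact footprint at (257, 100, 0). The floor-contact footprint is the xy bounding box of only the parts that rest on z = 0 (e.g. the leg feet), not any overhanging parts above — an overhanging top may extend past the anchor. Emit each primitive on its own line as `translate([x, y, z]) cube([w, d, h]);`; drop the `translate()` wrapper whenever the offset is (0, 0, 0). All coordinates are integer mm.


translate([257, 100, 0]) cube([76, 76, 1325]);
translate([2727, 100, 0]) cube([76, 76, 1325]);
translate([333, 100, 287]) cube([2394, 76, 94]);
translate([333, 100, 1074]) cube([2394, 76, 94]);
translate([415, 176, 98]) cube([83, 24, 1178]);
translate([580, 176, 98]) cube([83, 24, 1178]);
translate([745, 176, 98]) cube([83, 24, 1178]);
translate([910, 176, 98]) cube([83, 24, 1178]);
translate([1075, 176, 98]) cube([83, 24, 1178]);
translate([1240, 176, 98]) cube([83, 24, 1178]);
translate([1405, 176, 98]) cube([83, 24, 1178]);
translate([1570, 176, 98]) cube([83, 24, 1178]);
translate([1735, 176, 98]) cube([83, 24, 1178]);
translate([1900, 176, 98]) cube([83, 24, 1178]);
translate([2065, 176, 98]) cube([83, 24, 1178]);
translate([2230, 176, 98]) cube([83, 24, 1178]);
translate([2395, 176, 98]) cube([83, 24, 1178]);
translate([2560, 176, 98]) cube([83, 24, 1178]);


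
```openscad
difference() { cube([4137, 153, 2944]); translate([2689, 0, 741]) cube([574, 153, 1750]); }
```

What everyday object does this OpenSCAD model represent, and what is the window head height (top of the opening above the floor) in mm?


A wall with a window opening. The window head height is 2491 mm.

A wall with a rectangular opening subtracted — a window. Sill at z = 741, opening 1750 mm tall, so the head is at 741 + 1750 = 2491 mm.


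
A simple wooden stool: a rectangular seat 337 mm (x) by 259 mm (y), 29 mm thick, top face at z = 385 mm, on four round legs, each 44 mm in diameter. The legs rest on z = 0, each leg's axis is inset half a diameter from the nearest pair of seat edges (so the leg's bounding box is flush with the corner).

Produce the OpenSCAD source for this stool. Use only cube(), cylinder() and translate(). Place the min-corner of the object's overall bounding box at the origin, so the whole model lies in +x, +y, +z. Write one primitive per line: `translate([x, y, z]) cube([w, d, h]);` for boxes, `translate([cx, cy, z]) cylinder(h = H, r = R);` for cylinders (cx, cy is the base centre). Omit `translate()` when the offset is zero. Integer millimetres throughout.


translate([0, 0, 356]) cube([337, 259, 29]);
translate([22, 22, 0]) cylinder(h = 356, r = 22);
translate([315, 22, 0]) cylinder(h = 356, r = 22);
translate([22, 237, 0]) cylinder(h = 356, r = 22);
translate([315, 237, 0]) cylinder(h = 356, r = 22);


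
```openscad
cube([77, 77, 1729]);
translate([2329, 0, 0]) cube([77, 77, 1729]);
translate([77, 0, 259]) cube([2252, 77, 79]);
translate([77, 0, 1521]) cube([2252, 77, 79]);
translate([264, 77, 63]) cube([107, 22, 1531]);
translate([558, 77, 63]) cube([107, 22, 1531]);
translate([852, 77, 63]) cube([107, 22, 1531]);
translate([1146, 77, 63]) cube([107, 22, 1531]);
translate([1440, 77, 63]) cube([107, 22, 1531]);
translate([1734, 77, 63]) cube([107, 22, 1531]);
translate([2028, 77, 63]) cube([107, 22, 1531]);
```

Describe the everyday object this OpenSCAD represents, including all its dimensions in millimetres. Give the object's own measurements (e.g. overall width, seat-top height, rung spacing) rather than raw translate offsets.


A fence section. Two 77×77 mm posts, 1729 mm tall, stand on the floor with a clear span of 2252 mm between their inner faces. Two horizontal rails of 77×79 mm section span the gap between the posts with their undersides at z = 259 mm and z = 1521 mm, flush with the posts' −y face. 7 pickets, each 107 mm wide, 22 mm thick and 1531 mm tall, are fixed to the +y face of the rails with their bottoms at z = 63 mm, spaced across the span with a 187 mm gap after the −x post and between neighbouring pickets, with 194 mm left before the +x post.


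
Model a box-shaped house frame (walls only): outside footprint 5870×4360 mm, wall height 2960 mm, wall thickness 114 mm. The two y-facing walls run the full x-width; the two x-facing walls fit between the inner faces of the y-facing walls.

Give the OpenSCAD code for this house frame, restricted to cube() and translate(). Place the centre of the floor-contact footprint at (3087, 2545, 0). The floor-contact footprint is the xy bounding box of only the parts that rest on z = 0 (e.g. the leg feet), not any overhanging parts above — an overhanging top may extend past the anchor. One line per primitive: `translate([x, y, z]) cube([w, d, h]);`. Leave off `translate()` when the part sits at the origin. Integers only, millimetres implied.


translate([152, 365, 0]) cube([5870, 114, 2960]);
translate([152, 4611, 0]) cube([5870, 114, 2960]);
translate([152, 479, 0]) cube([114, 4132, 2960]);
translate([5908, 479, 0]) cube([114, 4132, 2960]);


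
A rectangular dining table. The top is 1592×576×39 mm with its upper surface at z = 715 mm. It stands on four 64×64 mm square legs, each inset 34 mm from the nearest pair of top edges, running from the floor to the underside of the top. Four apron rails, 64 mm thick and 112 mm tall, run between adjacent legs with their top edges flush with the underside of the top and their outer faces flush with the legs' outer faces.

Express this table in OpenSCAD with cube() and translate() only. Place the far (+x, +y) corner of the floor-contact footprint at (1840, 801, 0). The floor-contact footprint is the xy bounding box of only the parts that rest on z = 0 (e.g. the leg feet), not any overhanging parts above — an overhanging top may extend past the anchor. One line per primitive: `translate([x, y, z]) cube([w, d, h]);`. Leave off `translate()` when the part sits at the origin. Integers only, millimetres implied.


// leg_h = 715 - 39 = 676
// apron z = 676 - 112 = 564
translate([282, 259, 676]) cube([1592, 576, 39]);
translate([316, 293, 0]) cube([64, 64, 676]);
translate([1776, 293, 0]) cube([64, 64, 676]);
translate([316, 737, 0]) cube([64, 64, 676]);
translate([1776, 737, 0]) cube([64, 64, 676]);
translate([380, 293, 564]) cube([1396, 64, 112]);
translate([380, 737, 564]) cube([1396, 64, 112]);
translate([316, 357, 564]) cube([64, 380, 112]);
translate([1776, 357, 564]) cube([64, 380, 112]);


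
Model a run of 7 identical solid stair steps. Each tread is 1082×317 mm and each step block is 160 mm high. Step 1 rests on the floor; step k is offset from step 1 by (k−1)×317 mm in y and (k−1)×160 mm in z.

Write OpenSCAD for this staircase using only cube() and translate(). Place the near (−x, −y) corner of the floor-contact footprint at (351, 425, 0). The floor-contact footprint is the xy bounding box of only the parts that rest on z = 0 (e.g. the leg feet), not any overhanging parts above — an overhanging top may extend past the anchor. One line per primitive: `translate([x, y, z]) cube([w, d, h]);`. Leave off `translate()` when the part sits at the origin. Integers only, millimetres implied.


translate([351, 425, 0]) cube([1082, 317, 160]);
translate([351, 742, 160]) cube([1082, 317, 160]);
translate([351, 1059, 320]) cube([1082, 317, 160]);
translate([351, 1376, 480]) cube([1082, 317, 160]);
translate([351, 1693, 640]) cube([1082, 317, 160]);
translate([351, 2010, 800]) cube([1082, 317, 160]);
translate([351, 2327, 960]) cube([1082, 317, 160]);


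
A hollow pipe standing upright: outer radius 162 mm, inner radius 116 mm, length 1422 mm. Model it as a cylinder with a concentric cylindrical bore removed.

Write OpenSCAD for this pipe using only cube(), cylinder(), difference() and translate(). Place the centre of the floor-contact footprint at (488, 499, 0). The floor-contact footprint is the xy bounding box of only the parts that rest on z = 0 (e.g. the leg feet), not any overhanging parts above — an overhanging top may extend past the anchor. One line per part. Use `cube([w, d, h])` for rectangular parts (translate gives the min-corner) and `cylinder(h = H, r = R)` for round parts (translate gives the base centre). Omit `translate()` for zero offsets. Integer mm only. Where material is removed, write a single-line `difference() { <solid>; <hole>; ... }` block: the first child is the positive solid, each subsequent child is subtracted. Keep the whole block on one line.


difference() { translate([488, 499, 0]) cylinder(h = 1422, r = 162); translate([488, 499, 0]) cylinder(h = 1422, r = 116); }


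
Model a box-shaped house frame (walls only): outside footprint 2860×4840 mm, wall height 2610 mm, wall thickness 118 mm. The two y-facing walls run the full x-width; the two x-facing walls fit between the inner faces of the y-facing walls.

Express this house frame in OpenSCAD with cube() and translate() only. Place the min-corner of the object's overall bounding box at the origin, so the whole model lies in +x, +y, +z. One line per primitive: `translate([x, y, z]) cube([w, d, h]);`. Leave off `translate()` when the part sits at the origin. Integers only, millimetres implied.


cube([2860, 118, 2610]);
translate([0, 4722, 0]) cube([2860, 118, 2610]);
translate([0, 118, 0]) cube([118, 4604, 2610]);
translate([2742, 118, 0]) cube([118, 4604, 2610]);


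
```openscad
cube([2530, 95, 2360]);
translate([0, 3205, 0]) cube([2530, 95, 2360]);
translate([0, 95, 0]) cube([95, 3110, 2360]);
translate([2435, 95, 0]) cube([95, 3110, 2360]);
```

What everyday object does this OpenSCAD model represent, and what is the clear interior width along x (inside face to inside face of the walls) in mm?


A house (or room) frame. The interior width is 2340 mm.

Four 2360 mm walls enclosing a rectangle with no floor or roof — a room or house frame. Outside width is 2530 mm and wall thickness is 95 mm, so the interior width is 2530 − 2 × 95 = 2340 mm.


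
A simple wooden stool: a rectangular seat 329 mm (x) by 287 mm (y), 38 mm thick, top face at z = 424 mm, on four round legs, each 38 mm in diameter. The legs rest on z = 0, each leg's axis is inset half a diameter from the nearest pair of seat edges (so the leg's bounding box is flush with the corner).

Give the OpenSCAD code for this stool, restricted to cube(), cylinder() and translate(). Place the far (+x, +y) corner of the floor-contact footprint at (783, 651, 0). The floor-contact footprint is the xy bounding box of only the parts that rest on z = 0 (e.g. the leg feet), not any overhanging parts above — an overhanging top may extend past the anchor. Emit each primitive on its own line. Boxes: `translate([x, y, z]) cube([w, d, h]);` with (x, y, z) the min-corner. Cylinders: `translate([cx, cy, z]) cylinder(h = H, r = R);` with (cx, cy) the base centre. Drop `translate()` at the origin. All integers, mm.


translate([454, 364, 386]) cube([329, 287, 38]);
translate([473, 383, 0]) cylinder(h = 386, r = 19);
translate([764, 383, 0]) cylinder(h = 386, r = 19);
translate([473, 632, 0]) cylinder(h = 386, r = 19);
translate([764, 632, 0]) cylinder(h = 386, r = 19);


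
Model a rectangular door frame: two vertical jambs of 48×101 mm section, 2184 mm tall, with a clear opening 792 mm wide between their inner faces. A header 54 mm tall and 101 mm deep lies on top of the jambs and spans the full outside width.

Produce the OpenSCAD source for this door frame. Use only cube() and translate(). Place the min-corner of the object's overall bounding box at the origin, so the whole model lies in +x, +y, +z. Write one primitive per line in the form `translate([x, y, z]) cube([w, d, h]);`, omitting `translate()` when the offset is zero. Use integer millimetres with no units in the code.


cube([48, 101, 2184]);
translate([840, 0, 0]) cube([48, 101, 2184]);
translate([0, 0, 2184]) cube([888, 101, 54]);


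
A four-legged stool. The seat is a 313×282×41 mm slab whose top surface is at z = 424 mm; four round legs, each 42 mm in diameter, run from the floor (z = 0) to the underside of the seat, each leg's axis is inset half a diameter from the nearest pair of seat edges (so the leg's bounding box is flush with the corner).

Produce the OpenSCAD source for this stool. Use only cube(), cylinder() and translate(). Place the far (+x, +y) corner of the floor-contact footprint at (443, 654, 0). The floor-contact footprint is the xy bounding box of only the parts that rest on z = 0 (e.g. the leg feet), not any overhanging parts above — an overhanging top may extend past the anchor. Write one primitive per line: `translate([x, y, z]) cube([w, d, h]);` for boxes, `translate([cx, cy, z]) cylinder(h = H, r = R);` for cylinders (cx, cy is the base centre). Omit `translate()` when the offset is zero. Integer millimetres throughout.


translate([130, 372, 383]) cube([313, 282, 41]);
translate([151, 393, 0]) cylinder(h = 383, r = 21);
translate([422, 393, 0]) cylinder(h = 383, r = 21);
translate([151, 633, 0]) cylinder(h = 383, r = 21);
translate([422, 633, 0]) cylinder(h = 383, r = 21);


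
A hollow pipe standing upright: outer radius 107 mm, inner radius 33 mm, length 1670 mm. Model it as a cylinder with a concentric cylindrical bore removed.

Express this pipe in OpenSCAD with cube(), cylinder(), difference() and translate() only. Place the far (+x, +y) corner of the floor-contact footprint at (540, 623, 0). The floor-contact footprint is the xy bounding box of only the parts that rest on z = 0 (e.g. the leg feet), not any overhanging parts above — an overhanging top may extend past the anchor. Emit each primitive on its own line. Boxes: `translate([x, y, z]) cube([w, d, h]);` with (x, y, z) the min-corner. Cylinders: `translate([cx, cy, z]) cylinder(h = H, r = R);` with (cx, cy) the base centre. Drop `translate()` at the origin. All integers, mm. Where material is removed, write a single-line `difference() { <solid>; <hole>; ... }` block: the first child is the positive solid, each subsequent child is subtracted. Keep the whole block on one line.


difference() { translate([433, 516, 0]) cylinder(h = 1670, r = 107); translate([433, 516, 0]) cylinder(h = 1670, r = 33); }


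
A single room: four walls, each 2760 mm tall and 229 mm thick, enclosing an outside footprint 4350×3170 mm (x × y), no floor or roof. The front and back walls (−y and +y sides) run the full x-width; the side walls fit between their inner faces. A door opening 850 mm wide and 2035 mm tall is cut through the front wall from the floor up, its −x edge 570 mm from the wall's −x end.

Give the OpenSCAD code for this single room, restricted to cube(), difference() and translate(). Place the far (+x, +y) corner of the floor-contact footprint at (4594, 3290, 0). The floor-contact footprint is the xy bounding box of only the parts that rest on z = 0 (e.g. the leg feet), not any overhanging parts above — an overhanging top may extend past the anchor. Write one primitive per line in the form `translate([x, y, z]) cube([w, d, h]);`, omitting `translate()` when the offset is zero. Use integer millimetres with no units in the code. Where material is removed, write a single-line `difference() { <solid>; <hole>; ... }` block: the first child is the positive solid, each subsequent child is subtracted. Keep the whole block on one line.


difference() { translate([244, 120, 0]) cube([4350, 229, 2760]); translate([814, 120, 0]) cube([850, 229, 2035]); }
translate([244, 3061, 0]) cube([4350, 229, 2760]);
translate([244, 349, 0]) cube([229, 2712, 2760]);
translate([4365, 349, 0]) cube([229, 2712, 2760]);


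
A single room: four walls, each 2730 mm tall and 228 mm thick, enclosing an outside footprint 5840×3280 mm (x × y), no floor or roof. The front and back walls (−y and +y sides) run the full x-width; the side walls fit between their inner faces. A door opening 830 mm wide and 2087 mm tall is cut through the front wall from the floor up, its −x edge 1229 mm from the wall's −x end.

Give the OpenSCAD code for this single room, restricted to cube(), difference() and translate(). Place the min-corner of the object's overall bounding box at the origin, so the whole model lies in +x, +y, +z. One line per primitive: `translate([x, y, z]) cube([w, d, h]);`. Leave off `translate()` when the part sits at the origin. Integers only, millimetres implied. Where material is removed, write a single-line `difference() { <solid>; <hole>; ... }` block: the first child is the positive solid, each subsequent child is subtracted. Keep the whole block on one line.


difference() { cube([5840, 228, 2730]); translate([1229, 0, 0]) cube([830, 228, 2087]); }
translate([0, 3052, 0]) cube([5840, 228, 2730]);
translate([0, 228, 0]) cube([228, 2824, 2730]);
translate([5612, 228, 0]) cube([228, 2824, 2730]);


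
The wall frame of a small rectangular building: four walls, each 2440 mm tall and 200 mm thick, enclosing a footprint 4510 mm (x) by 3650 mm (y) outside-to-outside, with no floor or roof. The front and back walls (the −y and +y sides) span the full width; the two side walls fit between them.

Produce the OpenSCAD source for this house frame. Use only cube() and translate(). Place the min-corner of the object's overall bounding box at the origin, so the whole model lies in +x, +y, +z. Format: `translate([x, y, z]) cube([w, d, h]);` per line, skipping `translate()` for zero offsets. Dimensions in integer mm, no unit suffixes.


cube([4510, 200, 2440]);
translate([0, 3450, 0]) cube([4510, 200, 2440]);
translate([0, 200, 0]) cube([200, 3250, 2440]);
translate([4310, 200, 0]) cube([200, 3250, 2440]);


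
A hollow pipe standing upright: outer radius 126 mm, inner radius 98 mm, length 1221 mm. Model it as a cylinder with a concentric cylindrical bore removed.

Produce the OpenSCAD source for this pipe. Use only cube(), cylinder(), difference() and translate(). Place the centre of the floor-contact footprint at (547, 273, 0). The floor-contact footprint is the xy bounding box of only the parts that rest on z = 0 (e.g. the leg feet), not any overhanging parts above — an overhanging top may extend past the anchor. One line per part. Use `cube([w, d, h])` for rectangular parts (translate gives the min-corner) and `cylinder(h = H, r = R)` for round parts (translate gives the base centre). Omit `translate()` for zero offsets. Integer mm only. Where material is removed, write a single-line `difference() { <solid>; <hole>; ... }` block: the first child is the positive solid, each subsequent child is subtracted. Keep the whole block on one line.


difference() { translate([547, 273, 0]) cylinder(h = 1221, r = 126); translate([547, 273, 0]) cylinder(h = 1221, r = 98); }


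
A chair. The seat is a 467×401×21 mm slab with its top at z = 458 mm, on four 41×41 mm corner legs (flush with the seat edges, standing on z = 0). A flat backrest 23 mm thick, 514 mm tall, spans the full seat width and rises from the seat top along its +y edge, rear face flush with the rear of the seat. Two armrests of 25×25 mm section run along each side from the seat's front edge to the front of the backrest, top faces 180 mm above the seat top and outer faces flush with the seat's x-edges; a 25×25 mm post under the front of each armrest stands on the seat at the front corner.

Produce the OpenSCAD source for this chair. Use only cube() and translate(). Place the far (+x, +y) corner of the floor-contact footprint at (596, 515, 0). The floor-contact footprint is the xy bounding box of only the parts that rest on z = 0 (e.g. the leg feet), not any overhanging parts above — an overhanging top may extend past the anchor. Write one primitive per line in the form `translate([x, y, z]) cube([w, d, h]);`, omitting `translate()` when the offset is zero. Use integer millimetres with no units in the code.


translate([129, 114, 437]) cube([467, 401, 21]);
translate([129, 114, 0]) cube([41, 41, 437]);
translate([555, 114, 0]) cube([41, 41, 437]);
translate([129, 474, 0]) cube([41, 41, 437]);
translate([555, 474, 0]) cube([41, 41, 437]);
translate([129, 492, 458]) cube([467, 23, 514]);
translate([129, 114, 613]) cube([25, 378, 25]);
translate([571, 114, 613]) cube([25, 378, 25]);
translate([129, 114, 458]) cube([25, 25, 155]);
translate([571, 114, 458]) cube([25, 25, 155]);


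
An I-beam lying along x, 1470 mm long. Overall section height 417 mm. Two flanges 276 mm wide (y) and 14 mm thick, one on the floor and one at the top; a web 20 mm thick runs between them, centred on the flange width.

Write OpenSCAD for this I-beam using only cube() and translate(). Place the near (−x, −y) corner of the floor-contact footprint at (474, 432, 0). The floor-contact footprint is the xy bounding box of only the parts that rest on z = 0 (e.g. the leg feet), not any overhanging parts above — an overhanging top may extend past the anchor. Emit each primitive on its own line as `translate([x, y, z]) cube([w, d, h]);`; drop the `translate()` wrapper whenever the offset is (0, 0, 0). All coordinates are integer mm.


translate([474, 432, 0]) cube([1470, 276, 14]);
translate([474, 560, 14]) cube([1470, 20, 389]);
translate([474, 432, 403]) cube([1470, 276, 14]);


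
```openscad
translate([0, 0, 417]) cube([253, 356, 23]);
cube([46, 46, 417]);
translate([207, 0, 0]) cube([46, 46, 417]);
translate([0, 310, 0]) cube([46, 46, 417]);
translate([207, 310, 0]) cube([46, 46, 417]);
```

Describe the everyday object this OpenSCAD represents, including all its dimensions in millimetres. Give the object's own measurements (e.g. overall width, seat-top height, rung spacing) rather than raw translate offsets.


A four-legged stool. The seat is a 253×356×23 mm slab whose top surface is at z = 440 mm; four square legs, each 46×46 mm in cross-section, run from the floor (z = 0) to the underside of the seat, each flush with a corner of the seat.


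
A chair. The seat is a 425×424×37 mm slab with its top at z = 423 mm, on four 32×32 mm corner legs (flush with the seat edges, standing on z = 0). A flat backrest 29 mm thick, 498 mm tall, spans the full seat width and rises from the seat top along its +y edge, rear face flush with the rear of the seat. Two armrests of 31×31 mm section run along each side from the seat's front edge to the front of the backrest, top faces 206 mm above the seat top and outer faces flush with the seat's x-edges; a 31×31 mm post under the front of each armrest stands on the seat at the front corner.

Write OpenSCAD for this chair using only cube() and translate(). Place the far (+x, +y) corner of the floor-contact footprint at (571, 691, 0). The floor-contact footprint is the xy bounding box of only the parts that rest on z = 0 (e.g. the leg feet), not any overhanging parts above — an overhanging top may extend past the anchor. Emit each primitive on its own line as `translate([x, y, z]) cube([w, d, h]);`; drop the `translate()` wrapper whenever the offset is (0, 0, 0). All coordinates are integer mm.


translate([146, 267, 386]) cube([425, 424, 37]);
translate([146, 267, 0]) cube([32, 32, 386]);
translate([539, 267, 0]) cube([32, 32, 386]);
translate([146, 659, 0]) cube([32, 32, 386]);
translate([539, 659, 0]) cube([32, 32, 386]);
translate([146, 662, 423]) cube([425, 29, 498]);
translate([146, 267, 598]) cube([31, 395, 31]);
translate([540, 267, 598]) cube([31, 395, 31]);
translate([146, 267, 423]) cube([31, 31, 175]);
translate([540, 267, 423]) cube([31, 31, 175]);
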